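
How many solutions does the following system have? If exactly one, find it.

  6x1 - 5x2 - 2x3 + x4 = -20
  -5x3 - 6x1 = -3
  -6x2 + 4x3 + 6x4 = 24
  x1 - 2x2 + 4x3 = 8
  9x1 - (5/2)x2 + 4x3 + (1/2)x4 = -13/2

no solution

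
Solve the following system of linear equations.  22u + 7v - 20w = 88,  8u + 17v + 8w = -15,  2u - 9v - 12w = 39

no solution

Row-reduce:
R1 ← R1 / (22).
R2 ← R2 − 8·R1.
R3 ← R3 − 2·R1.
R2 ← R2 / (159/11).
R1 ← R1 − 7/22·R2.
R3 ← R3 + 106/11·R2.
Row 3 reduces to 0 = -1/3, a contradiction. The system is inconsistent.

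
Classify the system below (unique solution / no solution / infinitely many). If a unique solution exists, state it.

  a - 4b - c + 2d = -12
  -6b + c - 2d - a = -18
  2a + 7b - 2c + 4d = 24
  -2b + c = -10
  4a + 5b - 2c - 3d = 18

no solution

Row-reduce:
R2 ← R2 + 1·R1.
R3 ← R3 − 2·R1.
R5 ← R5 − 4·R1.
R2 ← R2 / (-10).
R1 ← R1 + 4·R2.
R3 ← R3 − 15·R2.
R4 ← R4 + 2·R2.
R5 ← R5 − 21·R2.
Swap R3 and R4.
R1 ← R1 + 1·R3.
R5 ← R5 − 2·R3.
Swap R4 and R5.
R4 ← R4 / (-11).
R1 ← R1 − 2·R4.
Row 5 reduces to 0 = 3, a contradiction. The system is inconsistent.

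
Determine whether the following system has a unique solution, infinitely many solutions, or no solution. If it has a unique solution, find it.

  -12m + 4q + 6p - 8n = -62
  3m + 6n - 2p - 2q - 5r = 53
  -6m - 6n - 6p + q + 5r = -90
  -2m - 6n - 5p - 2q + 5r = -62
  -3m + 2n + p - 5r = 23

no solution

Row-reduce:
R1 ← R1 / (-12).
R2 ← R2 − 3·R1.
R3 ← R3 + 6·R1.
R4 ← R4 + 2·R1.
R5 ← R5 + 3·R1.
R2 ← R2 / (4).
R1 ← R1 − 2/3·R2.
R3 ← R3 + 2·R2.
R4 ← R4 + 14/3·R2.
R5 ← R5 − 4·R2.
R3 ← R3 / (-37/4).
R1 ← R1 + 5/12·R3.
R2 ← R2 + 1/8·R3.
R4 ← R4 + 79/12·R3.
R4 ← R4 / (-307/111).
R1 ← R1 + 11/111·R4.
R2 ← R2 + 17/74·R4.
R3 ← R3 − 6/37·R4.
Row 5 reduces to 0 = 1, a contradiction. The system is inconsistent.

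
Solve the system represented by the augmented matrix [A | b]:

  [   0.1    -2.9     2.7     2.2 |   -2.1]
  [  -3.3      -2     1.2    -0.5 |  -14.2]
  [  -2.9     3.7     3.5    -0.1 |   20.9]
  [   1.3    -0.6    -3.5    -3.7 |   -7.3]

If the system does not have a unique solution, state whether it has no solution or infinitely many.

Row-reduce the augmented matrix:
R1 ← R1 / (1/10).
R2 ← R2 + 33/10·R1.
R3 ← R3 + 29/10·R1.
R4 ← R4 − 13/10·R1.
R2 ← R2 / (-977/10).
R1 ← R1 + 29·R2.
R3 ← R3 + 402/5·R2.
R4 ← R4 − 371/10·R2.
R3 ← R3 / (36587/4885).
R1 ← R1 − 192/977·R3.
R2 ← R2 + 903/977·R3.
R4 ← R4 + 42109/9770·R3.
R4 ← R4 / (-352431/146348).
R1 ← R1 − 17715/36587·R4.
R2 ← R2 + 14567/73174·R4.
R3 ← R3 − 42665/73174·R4.
Reading off the reduced rows gives x_1 = 4, x_2 = 4, x_3 = 5, x_4 = -2.

x_1 = 4, x_2 = 4, x_3 = 5, x_4 = -2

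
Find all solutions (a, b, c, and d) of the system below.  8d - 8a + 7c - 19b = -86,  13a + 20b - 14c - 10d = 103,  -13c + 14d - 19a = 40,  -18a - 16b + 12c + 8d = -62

a = -3, b = 3, c = -3, d = -4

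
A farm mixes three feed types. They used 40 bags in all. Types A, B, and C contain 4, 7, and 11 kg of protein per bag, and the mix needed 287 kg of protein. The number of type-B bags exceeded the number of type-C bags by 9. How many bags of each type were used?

type-A bags: 11, type-B bags: 19, type-C bags: 10

Let a = type-A bags, b = type-B bags, c = type-C bags.
  a + b + c = 40
  4a + 7b + 11c = 287
  b - c = 9
Row-reduce the augmented matrix:
R2 ← R2 − 4·R1.
R2 ← R2 / (3).
R1 ← R1 − 1·R2.
R3 ← R3 − 1·R2.
R3 ← R3 / (-10/3).
R1 ← R1 + 4/3·R3.
R2 ← R2 − 7/3·R3.
Reading off the reduced rows gives a = 11, b = 19, c = 10.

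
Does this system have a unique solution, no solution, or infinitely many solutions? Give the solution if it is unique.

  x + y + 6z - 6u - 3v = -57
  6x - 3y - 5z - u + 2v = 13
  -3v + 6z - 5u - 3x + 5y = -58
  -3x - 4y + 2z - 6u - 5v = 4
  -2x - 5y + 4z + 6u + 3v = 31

x = -4, y = -5, z = -5, u = 3, v = 0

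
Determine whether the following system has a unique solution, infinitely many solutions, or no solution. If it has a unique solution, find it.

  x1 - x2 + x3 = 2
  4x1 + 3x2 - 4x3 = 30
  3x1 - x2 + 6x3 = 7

Row-reduce the augmented matrix:
R2 ← R2 − 4·R1.
R3 ← R3 − 3·R1.
R2 ← R2 / (7).
R1 ← R1 + 1·R2.
R3 ← R3 − 2·R2.
R3 ← R3 / (37/7).
R1 ← R1 + 1/7·R3.
R2 ← R2 + 8/7·R3.
Reading off the reduced rows gives x1 = 5, x2 = 2, x3 = -1.

x1 = 5, x2 = 2, x3 = -1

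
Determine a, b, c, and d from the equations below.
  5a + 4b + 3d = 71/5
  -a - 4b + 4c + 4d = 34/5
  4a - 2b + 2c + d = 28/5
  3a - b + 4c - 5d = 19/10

a = 4/5, b = 3/2, c = 2, d = 7/5

Row-reduce the augmented matrix:
R1 ← R1 / (5).
R2 ← R2 + 1·R1.
R3 ← R3 − 4·R1.
R4 ← R4 − 3·R1.
R2 ← R2 / (-16/5).
R1 ← R1 − 4/5·R2.
R3 ← R3 + 26/5·R2.
R4 ← R4 + 17/5·R2.
R3 ← R3 / (-9/2).
R1 ← R1 − 1·R3.
R2 ← R2 + 5/4·R3.
R4 ← R4 + 1/4·R3.
R4 ← R4 / (-403/36).
R1 ← R1 + 2/9·R4.
R2 ← R2 − 37/36·R4.
R3 ← R3 − 71/36·R4.
Reading off the reduced rows gives a = 4/5, b = 3/2, c = 2, d = 7/5.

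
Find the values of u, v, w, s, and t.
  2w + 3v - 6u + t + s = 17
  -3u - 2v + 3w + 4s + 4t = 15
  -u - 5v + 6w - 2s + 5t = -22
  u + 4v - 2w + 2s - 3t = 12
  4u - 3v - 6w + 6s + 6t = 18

Row-reduce the augmented matrix:
R1 ← R1 / (-6).
R2 ← R2 + 3·R1.
R3 ← R3 + 1·R1.
R4 ← R4 − 1·R1.
R5 ← R5 − 4·R1.
R2 ← R2 / (-7/2).
R1 ← R1 + 1/2·R2.
R3 ← R3 + 11/2·R2.
R4 ← R4 − 9/2·R2.
R5 ← R5 + 1·R2.
R3 ← R3 / (53/21).
R1 ← R1 + 13/21·R3.
R2 ← R2 + 4/7·R3.
R4 ← R4 − 19/21·R3.
R5 ← R5 + 110/21·R3.
R4 ← R4 / (499/53).
R1 ← R1 + 135/53·R4.
R2 ← R2 + 145/53·R4.
R3 ← R3 + 161/53·R4.
R5 ← R5 + 543/53·R4.
R5 ← R5 / (3172/499).
R1 ← R1 + 157/499·R5.
R2 ← R2 + 298/499·R5.
R3 ← R3 − 175/499·R5.
R4 ← R4 − 101/499·R5.
Reading off the reduced rows gives u = -3, v = 0, w = -2, s = 4, t = -1.

u = -3, v = 0, w = -2, s = 4, t = -1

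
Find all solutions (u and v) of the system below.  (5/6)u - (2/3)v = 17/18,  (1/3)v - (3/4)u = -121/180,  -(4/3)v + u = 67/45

Row-reduce the augmented matrix:
R1 ← R1 / (5/6).
R2 ← R2 + 3/4·R1.
R3 ← R3 − 1·R1.
R2 ← R2 / (-4/15).
R1 ← R1 + 4/5·R2.
R3 ← R3 + 8/15·R2.
R3 reduces to 0 = 0, so the extra equation is consistent.
Reading off the reduced rows gives u = 3/5, v = -2/3.

u = 3/5, v = -2/3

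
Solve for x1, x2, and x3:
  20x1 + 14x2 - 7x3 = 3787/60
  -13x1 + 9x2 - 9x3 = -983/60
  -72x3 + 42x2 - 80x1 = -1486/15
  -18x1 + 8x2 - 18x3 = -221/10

x1 = 7/3, x2 = 4/5, x3 = -3/4

Row-reduce the augmented matrix:
R1 ← R1 / (20).
R2 ← R2 + 13·R1.
R3 ← R3 + 80·R1.
R4 ← R4 + 18·R1.
R2 ← R2 / (181/10).
R1 ← R1 − 7/10·R2.
R3 ← R3 − 98·R2.
R4 ← R4 − 103/5·R2.
R3 ← R3 / (-4821/181).
R1 ← R1 − 63/362·R3.
R2 ← R2 + 271/362·R3.
R4 ← R4 + 1607/181·R3.
R4 reduces to 0 = 0, so the extra equation is consistent.
Reading off the reduced rows gives x1 = 7/3, x2 = 4/5, x3 = -3/4.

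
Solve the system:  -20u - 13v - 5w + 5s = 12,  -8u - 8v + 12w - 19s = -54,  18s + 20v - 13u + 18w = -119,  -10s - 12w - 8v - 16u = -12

Row-reduce the augmented matrix:
R1 ← R1 / (-20).
R2 ← R2 + 8·R1.
R3 ← R3 + 13·R1.
R4 ← R4 + 16·R1.
R2 ← R2 / (-14/5).
R1 ← R1 − 13/20·R2.
R3 ← R3 − 569/20·R2.
R4 ← R4 − 12/5·R2.
R3 ← R3 / (327/2).
R1 ← R1 − 7/2·R3.
R2 ← R2 + 5·R3.
R4 ← R4 − 4·R3.
R4 ← R4 / (-8875/327).
R1 ← R1 + 571/654·R4.
R2 ← R2 − 1865/1308·R4.
R3 ← R3 + 1589/1308·R4.
Reading off the reduced rows gives u = 3, v = -4, w = -2, s = 2.

u = 3, v = -4, w = -2, s = 2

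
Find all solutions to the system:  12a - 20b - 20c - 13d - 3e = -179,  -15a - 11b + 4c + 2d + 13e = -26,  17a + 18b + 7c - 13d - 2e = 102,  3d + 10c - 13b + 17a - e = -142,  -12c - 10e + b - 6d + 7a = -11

a = -5, b = 6, c = 3, d = -4, e = -3

Row-reduce the augmented matrix:
R1 ← R1 / (12).
R2 ← R2 + 15·R1.
R3 ← R3 − 17·R1.
R4 ← R4 − 17·R1.
R5 ← R5 − 7·R1.
R2 ← R2 / (-36).
R1 ← R1 + 5/3·R2.
R3 ← R3 − 139/3·R2.
R4 ← R4 − 46/3·R2.
R5 ← R5 − 38/3·R2.
R3 ← R3 / (299/36).
R1 ← R1 + 25/36·R3.
R2 ← R2 − 7/12·R3.
R4 ← R4 − 529/18·R3.
R5 ← R5 + 139/18·R3.
R4 ← R4 / (794/13).
R1 ← R1 + 1799/1196·R4.
R2 ← R2 − 1559/1196·R4.
R3 ← R3 + 1861/1196·R4.
R5 ← R5 + 9237/598·R4.
R5 ← R5 / (-98005/36524).
R1 ← R1 + 120785/219144·R5.
R2 ← R2 + 73543/219144·R5.
R3 ← R3 − 44663/73048·R5.
R4 ← R4 + 1673/2382·R5.
Reading off the reduced rows gives a = -5, b = 6, c = 3, d = -4, e = -3.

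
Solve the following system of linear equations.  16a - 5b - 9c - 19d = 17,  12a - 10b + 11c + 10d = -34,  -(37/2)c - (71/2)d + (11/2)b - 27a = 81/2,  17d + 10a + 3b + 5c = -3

no solution

Row-reduce:
R1 ← R1 / (16).
R2 ← R2 − 12·R1.
R3 ← R3 + 27·R1.
R4 ← R4 − 10·R1.
R2 ← R2 / (-25/4).
R1 ← R1 + 5/16·R2.
R3 ← R3 + 47/16·R2.
R4 ← R4 − 49/8·R2.
R3 ← R3 / (-4203/100).
R1 ← R1 + 29/20·R3.
R2 ← R2 + 71/25·R3.
R4 ← R4 − 1401/50·R3.
Row 4 reduces to 0 = 4/3, a contradiction. The system is inconsistent.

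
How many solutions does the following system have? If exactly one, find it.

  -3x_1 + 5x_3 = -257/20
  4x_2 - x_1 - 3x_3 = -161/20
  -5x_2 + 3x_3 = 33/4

x_1 = 11/5, x_2 = -12/5, x_3 = -5/4

Row-reduce the augmented matrix:
R1 ← R1 / (-3).
R2 ← R2 + 1·R1.
R2 ← R2 / (4).
R3 ← R3 + 5·R2.
R3 ← R3 / (-17/6).
R1 ← R1 + 5/3·R3.
R2 ← R2 + 7/6·R3.
Reading off the reduced rows gives x_1 = 11/5, x_2 = -12/5, x_3 = -5/4.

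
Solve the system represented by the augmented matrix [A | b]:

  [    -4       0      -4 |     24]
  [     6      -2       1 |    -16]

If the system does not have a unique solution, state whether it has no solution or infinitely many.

Row-reduce:
R1 ← R1 / (-4).
R2 ← R2 − 6·R1.
R2 ← R2 / (-2).
Rank is 2 with 3 unknowns, leaving x_3 free.

infinitely many solutions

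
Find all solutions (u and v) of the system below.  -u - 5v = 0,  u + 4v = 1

u = 5, v = -1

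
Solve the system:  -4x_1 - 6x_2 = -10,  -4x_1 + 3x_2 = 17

x_1 = -2, x_2 = 3

Row-reduce the augmented matrix:
R1 ← R1 / (-4).
R2 ← R2 + 4·R1.
R2 ← R2 / (9).
R1 ← R1 − 3/2·R2.
Reading off the reduced rows gives x_1 = -2, x_2 = 3.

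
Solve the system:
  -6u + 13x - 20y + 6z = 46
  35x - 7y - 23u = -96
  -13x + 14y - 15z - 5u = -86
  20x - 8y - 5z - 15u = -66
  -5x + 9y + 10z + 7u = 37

no solution

Row-reduce:
R1 ← R1 / (13).
R2 ← R2 − 35·R1.
R3 ← R3 + 13·R1.
R4 ← R4 − 20·R1.
R5 ← R5 + 5·R1.
R2 ← R2 / (609/13).
R1 ← R1 + 20/13·R2.
R3 ← R3 + 6·R2.
R4 ← R4 − 296/13·R2.
R5 ← R5 − 17/13·R2.
R3 ← R3 / (-321/29).
R1 ← R1 + 2/29·R3.
R2 ← R2 + 10/29·R3.
R4 ← R4 + 185/29·R3.
R5 ← R5 − 370/29·R3.
R4 ← R4 / (3298/749).
R1 ← R1 + 1376/2247·R4.
R2 ← R2 − 503/2247·R4.
R3 ← R3 − 2411/2247·R4.
R5 ← R5 + 6596/749·R4.
Row 5 reduces to 0 = 1, a contradiction. The system is inconsistent.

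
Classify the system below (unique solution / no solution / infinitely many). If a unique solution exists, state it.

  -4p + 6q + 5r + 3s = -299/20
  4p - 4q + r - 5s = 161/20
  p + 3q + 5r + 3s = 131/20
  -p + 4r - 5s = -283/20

p = 14/5, q = -5/2, r = 3/5, s = 11/4

Row-reduce the augmented matrix:
R1 ← R1 / (-4).
R2 ← R2 − 4·R1.
R3 ← R3 − 1·R1.
R4 ← R4 + 1·R1.
R2 ← R2 / (2).
R1 ← R1 + 3/2·R2.
R3 ← R3 − 9/2·R2.
R4 ← R4 + 3/2·R2.
R3 ← R3 / (-29/4).
R1 ← R1 − 13/4·R3.
R2 ← R2 − 3·R3.
R4 ← R4 − 29/4·R3.
R1 ← R1 − 42/29·R4.
R2 ← R2 − 70/29·R4.
R3 ← R3 + 33/29·R4.
Reading off the reduced rows gives p = 14/5, q = -5/2, r = 3/5, s = 11/4.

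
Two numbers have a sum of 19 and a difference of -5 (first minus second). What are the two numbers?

Let x = first number, y = second number.
  x + y = 19
  -y + x = -5
Row-reduce the augmented matrix:
R2 ← R2 − 1·R1.
R2 ← R2 / (-2).
R1 ← R1 − 1·R2.
Reading off the reduced rows gives x = 7, y = 12.

first number: 7, second number: 12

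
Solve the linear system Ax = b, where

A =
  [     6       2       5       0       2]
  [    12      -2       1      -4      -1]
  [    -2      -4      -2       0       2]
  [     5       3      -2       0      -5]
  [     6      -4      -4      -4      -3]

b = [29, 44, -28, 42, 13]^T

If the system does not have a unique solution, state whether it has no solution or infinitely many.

Row-reduce:
R1 ← R1 / (6).
R2 ← R2 − 12·R1.
R3 ← R3 + 2·R1.
R4 ← R4 − 5·R1.
R5 ← R5 − 6·R1.
R2 ← R2 / (-6).
R1 ← R1 − 1/3·R2.
R3 ← R3 + 10/3·R2.
R4 ← R4 − 4/3·R2.
R5 ← R5 + 6·R2.
R3 ← R3 / (14/3).
R1 ← R1 − 1/3·R3.
R2 ← R2 − 3/2·R3.
R4 ← R4 + 49/6·R3.
R4 ← R4 / (3).
R1 ← R1 + 8/21·R4.
R2 ← R2 + 1/21·R4.
R3 ← R3 − 10/21·R4.
Row 5 reduces to 0 = -2, a contradiction. The system is inconsistent.

no solution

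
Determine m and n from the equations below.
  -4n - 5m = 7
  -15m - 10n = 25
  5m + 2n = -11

m = -3, n = 2

Row-reduce the augmented matrix:
R1 ← R1 / (-5).
R2 ← R2 + 15·R1.
R3 ← R3 − 5·R1.
R2 ← R2 / (2).
R1 ← R1 − 4/5·R2.
R3 ← R3 + 2·R2.
R3 reduces to 0 = 0, so the extra equation is consistent.
Reading off the reduced rows gives m = -3, n = 2.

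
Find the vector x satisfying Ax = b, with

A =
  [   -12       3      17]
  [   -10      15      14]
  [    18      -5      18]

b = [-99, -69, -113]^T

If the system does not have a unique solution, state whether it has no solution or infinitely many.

x_1 = 0, x_2 = 1, x_3 = -6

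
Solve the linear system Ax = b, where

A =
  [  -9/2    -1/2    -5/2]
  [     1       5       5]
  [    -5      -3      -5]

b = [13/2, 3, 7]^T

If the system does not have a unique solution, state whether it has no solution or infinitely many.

no solution

Row-reduce:
R1 ← R1 / (-9/2).
R2 ← R2 − 1·R1.
R3 ← R3 + 5·R1.
R2 ← R2 / (44/9).
R1 ← R1 − 1/9·R2.
R3 ← R3 + 22/9·R2.
Row 3 reduces to 0 = 2, a contradiction. The system is inconsistent.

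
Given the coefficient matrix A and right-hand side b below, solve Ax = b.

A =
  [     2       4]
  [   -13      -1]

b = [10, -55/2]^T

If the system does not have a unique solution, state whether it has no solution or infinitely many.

Row-reduce the augmented matrix:
R1 ← R1 / (2).
R2 ← R2 + 13·R1.
R2 ← R2 / (25).
R1 ← R1 − 2·R2.
Reading off the reduced rows gives x_1 = 2, x_2 = 3/2.

x_1 = 2, x_2 = 3/2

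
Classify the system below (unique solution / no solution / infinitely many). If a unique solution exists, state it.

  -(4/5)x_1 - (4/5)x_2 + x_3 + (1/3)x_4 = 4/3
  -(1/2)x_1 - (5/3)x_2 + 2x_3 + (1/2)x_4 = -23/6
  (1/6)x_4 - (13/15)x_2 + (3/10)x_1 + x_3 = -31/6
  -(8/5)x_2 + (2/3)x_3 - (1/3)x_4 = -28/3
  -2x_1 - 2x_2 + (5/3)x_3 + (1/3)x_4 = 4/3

Row-reduce the augmented matrix:
R1 ← R1 / (-4/5).
R2 ← R2 + 1/2·R1.
R3 ← R3 − 3/10·R1.
R5 ← R5 + 2·R1.
R2 ← R2 / (-7/6).
R1 ← R1 − 1·R2.
R3 ← R3 + 7/6·R2.
R4 ← R4 + 8/5·R2.
Swap R3 and R4.
R3 ← R3 / (-128/105).
R1 ← R1 + 1/14·R3.
R2 ← R2 + 33/28·R3.
R5 ← R5 + 5/6·R3.
Swap R4 and R5.
R4 ← R4 / (1/768).
R1 ← R1 + 95/768·R4.
R2 ← R2 − 235/512·R4.
R3 ← R3 − 77/128·R4.
R5 reduces to 0 = 0, so the extra equation is consistent.
Reading off the reduced rows gives x_1 = -5, x_2 = 5, x_3 = 0, x_4 = 4.

x_1 = -5, x_2 = 5, x_3 = 0, x_4 = 4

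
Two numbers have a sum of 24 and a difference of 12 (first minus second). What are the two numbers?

Let x = first number, y = second number.
  x + y = 24
  x - y = 12
Row-reduce the augmented matrix:
R2 ← R2 − 1·R1.
R2 ← R2 / (-2).
R1 ← R1 − 1·R2.
Reading off the reduced rows gives x = 18, y = 6.

first number: 18, second number: 6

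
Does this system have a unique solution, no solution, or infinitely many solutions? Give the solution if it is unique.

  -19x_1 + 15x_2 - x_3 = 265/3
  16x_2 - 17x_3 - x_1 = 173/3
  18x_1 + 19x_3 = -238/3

x_1 = -3, x_2 = 2, x_3 = -4/3

Row-reduce the augmented matrix:
R1 ← R1 / (-19).
R2 ← R2 + 1·R1.
R3 ← R3 − 18·R1.
R2 ← R2 / (289/19).
R1 ← R1 + 15/19·R2.
R3 ← R3 − 270/19·R2.
R3 ← R3 / (9793/289).
R1 ← R1 + 239/289·R3.
R2 ← R2 + 322/289·R3.
Reading off the reduced rows gives x_1 = -3, x_2 = 2, x_3 = -4/3.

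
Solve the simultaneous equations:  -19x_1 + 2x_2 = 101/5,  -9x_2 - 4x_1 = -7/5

x_1 = -1, x_2 = 3/5

Row-reduce the augmented matrix:
R1 ← R1 / (-19).
R2 ← R2 + 4·R1.
R2 ← R2 / (-179/19).
R1 ← R1 + 2/19·R2.
Reading off the reduced rows gives x_1 = -1, x_2 = 3/5.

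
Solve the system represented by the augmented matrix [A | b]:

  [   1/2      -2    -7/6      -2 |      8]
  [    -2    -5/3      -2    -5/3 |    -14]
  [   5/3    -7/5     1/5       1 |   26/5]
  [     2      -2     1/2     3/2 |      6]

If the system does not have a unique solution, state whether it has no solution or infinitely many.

x_1 = 6, x_2 = 0, x_3 = 6, x_4 = -6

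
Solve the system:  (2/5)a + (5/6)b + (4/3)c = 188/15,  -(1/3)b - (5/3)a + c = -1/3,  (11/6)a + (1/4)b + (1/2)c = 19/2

Row-reduce the augmented matrix:
R1 ← R1 / (2/5).
R2 ← R2 + 5/3·R1.
R3 ← R3 − 11/6·R1.
R2 ← R2 / (113/36).
R1 ← R1 − 25/12·R2.
R3 ← R3 + 257/72·R2.
R3 ← R3 / (625/339).
R1 ← R1 + 115/113·R3.
R2 ← R2 − 236/113·R3.
Reading off the reduced rows gives a = 3, b = 4, c = 6.

a = 3, b = 4, c = 6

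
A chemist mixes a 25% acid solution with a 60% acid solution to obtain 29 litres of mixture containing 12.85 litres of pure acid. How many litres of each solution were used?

litres of solution A: 13, litres of solution B: 16

Let a = litres of solution A, b = litres of solution B.
  a + b = 29
  (1/4)a + (3/5)b = 257/20
From equation 1: a = 29 − b.
Substitute into equation 2 and solve: b = 16.
Then a = 13.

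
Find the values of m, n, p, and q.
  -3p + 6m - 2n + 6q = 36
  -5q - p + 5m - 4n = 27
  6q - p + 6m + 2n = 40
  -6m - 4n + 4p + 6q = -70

Row-reduce the augmented matrix:
R1 ← R1 / (6).
R2 ← R2 − 5·R1.
R3 ← R3 − 6·R1.
R4 ← R4 + 6·R1.
R2 ← R2 / (-7/3).
R1 ← R1 + 1/3·R2.
R3 ← R3 − 4·R2.
R4 ← R4 + 6·R2.
R3 ← R3 / (32/7).
R1 ← R1 + 5/7·R3.
R2 ← R2 + 9/14·R3.
R4 ← R4 + 20/7·R3.
R4 ← R4 / (27).
R1 ← R1 + 1/4·R4.
R2 ← R2 − 15/8·R4.
R3 ← R3 + 15/4·R4.
Reading off the reduced rows gives m = 6, n = 3, p = -4, q = -1.

m = 6, n = 3, p = -4, q = -1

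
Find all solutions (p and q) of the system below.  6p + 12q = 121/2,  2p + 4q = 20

Row-reduce:
R1 ← R1 / (6).
R2 ← R2 − 2·R1.
Row 2 reduces to 0 = -1/6, a contradiction. The system is inconsistent.

no solution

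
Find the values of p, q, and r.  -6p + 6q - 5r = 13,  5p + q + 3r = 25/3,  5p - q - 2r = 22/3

Row-reduce the augmented matrix:
R1 ← R1 / (-6).
R2 ← R2 − 5·R1.
R3 ← R3 − 5·R1.
R2 ← R2 / (6).
R1 ← R1 + 1·R2.
R3 ← R3 − 4·R2.
R3 ← R3 / (-97/18).
R1 ← R1 − 23/36·R3.
R2 ← R2 + 7/36·R3.
Reading off the reduced rows gives p = 5/3, q = 3, r = -1.

p = 5/3, q = 3, r = -1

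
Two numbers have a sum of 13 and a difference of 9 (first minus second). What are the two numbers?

first number: 11, second number: 2

Let x = first number, y = second number.
  x + y = 13
  x - y = 9
Row-reduce the augmented matrix:
R2 ← R2 − 1·R1.
R2 ← R2 / (-2).
R1 ← R1 − 1·R2.
Reading off the reduced rows gives x = 11, y = 2.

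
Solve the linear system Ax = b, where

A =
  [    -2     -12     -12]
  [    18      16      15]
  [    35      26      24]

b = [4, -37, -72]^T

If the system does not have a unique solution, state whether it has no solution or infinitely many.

infinitely many solutions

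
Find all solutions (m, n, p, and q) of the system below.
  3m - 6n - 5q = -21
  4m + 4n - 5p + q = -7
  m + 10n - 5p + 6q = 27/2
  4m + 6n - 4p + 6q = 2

no solution

Row-reduce:
R1 ← R1 / (3).
R2 ← R2 − 4·R1.
R3 ← R3 − 1·R1.
R4 ← R4 − 4·R1.
R2 ← R2 / (12).
R1 ← R1 + 2·R2.
R3 ← R3 − 12·R2.
R4 ← R4 − 14·R2.
Swap R3 and R4.
R3 ← R3 / (11/6).
R1 ← R1 + 5/6·R3.
R2 ← R2 + 5/12·R3.
Row 4 reduces to 0 = -1/2, a contradiction. The system is inconsistent.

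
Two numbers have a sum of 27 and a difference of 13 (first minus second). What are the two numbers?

first number: 20, second number: 7

Let x = first number, y = second number.
  x + y = 27
  x - y = 13
Row-reduce the augmented matrix:
R2 ← R2 − 1·R1.
R2 ← R2 / (-2).
R1 ← R1 − 1·R2.
Reading off the reduced rows gives x = 20, y = 7.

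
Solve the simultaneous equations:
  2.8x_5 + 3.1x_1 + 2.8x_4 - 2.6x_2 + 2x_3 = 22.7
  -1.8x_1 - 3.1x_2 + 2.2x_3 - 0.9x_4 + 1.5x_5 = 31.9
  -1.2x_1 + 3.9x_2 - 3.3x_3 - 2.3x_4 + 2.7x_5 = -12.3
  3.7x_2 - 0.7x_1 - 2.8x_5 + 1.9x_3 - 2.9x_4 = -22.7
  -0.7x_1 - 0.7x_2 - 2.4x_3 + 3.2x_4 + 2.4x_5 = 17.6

x_1 = -5, x_2 = -3, x_3 = 4, x_4 = 3, x_5 = 5

Row-reduce the augmented matrix:
R1 ← R1 / (31/10).
R2 ← R2 + 9/5·R1.
R3 ← R3 + 6/5·R1.
R4 ← R4 + 7/10·R1.
R5 ← R5 + 7/10·R1.
R2 ← R2 / (-1429/310).
R1 ← R1 + 26/31·R2.
R3 ← R3 − 897/310·R2.
R4 ← R4 − 193/62·R2.
R5 ← R5 + 399/310·R2.
R3 ← R3 / (-5943/14290).
R1 ← R1 − 48/1429·R3.
R2 ← R2 + 1042/1429·R3.
R4 ← R4 − 66041/14290·R3.
R5 ← R5 + 20627/7145·R3.
R4 ← R4 / (-303953/29715).
R1 ← R1 − 1406/1981·R4.
R2 ← R2 − 6989/5943·R4.
R3 ← R3 − 10868/5943·R4.
R5 ← R5 − 529457/59430·R4.
R5 ← R5 / (108421687/6079060).
R1 ← R1 − 1588163/303953·R5.
R2 ← R2 + 2077989/607906·R5.
R3 ← R3 + 56376/23381·R5.
R4 ← R4 + 3791319/607906·R5.
Reading off the reduced rows gives x_1 = -5, x_2 = -3, x_3 = 4, x_4 = 3, x_5 = 5.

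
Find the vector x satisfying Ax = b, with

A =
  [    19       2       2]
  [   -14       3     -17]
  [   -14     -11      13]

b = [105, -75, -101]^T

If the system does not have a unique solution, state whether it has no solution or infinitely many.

Row-reduce the augmented matrix:
R1 ← R1 / (19).
R2 ← R2 + 14·R1.
R3 ← R3 + 14·R1.
R2 ← R2 / (85/19).
R1 ← R1 − 2/19·R2.
R3 ← R3 + 181/19·R2.
R3 ← R3 / (-316/17).
R1 ← R1 − 8/17·R3.
R2 ← R2 + 59/17·R3.
Reading off the reduced rows gives x_1 = 5, x_2 = 4, x_3 = 1.

x_1 = 5, x_2 = 4, x_3 = 1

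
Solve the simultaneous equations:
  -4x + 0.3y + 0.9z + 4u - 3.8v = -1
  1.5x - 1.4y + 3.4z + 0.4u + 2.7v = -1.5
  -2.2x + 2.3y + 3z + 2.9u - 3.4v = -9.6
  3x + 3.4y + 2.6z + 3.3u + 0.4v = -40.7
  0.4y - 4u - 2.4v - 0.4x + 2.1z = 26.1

x = -3, y = -5, z = 1, u = -5, v = -2

Row-reduce the augmented matrix:
R1 ← R1 / (-4).
R2 ← R2 − 3/2·R1.
R3 ← R3 + 11/5·R1.
R4 ← R4 − 3·R1.
R5 ← R5 + 2/5·R1.
R2 ← R2 / (-103/80).
R1 ← R1 + 3/40·R2.
R3 ← R3 − 427/200·R2.
R4 ← R4 − 29/8·R2.
R5 ← R5 − 37/100·R2.
R3 ← R3 / (44819/5150).
R1 ← R1 + 228/515·R3.
R2 ← R2 + 299/103·R3.
R4 ← R4 − 7106/515·R3.
R5 ← R5 − 15883/5150·R3.
R4 ← R4 / (2484903/448190).
R1 ← R1 + 41000/44819·R4.
R2 ← R2 + 8573/44819·R4.
R3 ← R3 − 19831/44819·R4.
R5 ← R5 + 2338919/448190·R4.
R5 ← R5 / (-8556418/4141505).
R1 ← R1 − 740757/828301·R5.
R2 ← R2 + 601914/828301·R5.
R3 ← R3 − 85496/828301·R5.
R4 ← R4 + 20222/828301·R5.
Reading off the reduced rows gives x = -3, y = -5, z = 1, u = -5, v = -2.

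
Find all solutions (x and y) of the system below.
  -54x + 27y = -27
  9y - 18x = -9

Row-reduce:
R1 ← R1 / (-54).
R2 ← R2 + 18·R1.
Rank is 1 with 2 unknowns, leaving y free.

infinitely many solutions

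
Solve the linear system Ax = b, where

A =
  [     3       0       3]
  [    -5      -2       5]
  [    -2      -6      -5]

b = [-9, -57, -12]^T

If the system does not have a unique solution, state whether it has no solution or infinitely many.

x_1 = 3, x_2 = 6, x_3 = -6

Row-reduce the augmented matrix:
R1 ← R1 / (3).
R2 ← R2 + 5·R1.
R3 ← R3 + 2·R1.
R2 ← R2 / (-2).
R3 ← R3 + 6·R2.
R3 ← R3 / (-33).
R1 ← R1 − 1·R3.
R2 ← R2 + 5·R3.
Reading off the reduced rows gives x_1 = 3, x_2 = 6, x_3 = -6.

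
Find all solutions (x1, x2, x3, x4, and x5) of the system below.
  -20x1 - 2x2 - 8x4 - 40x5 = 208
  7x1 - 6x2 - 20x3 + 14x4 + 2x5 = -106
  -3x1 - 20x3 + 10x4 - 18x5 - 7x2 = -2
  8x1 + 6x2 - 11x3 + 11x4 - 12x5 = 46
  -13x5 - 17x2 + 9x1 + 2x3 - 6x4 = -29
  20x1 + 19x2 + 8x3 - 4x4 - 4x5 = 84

x1 = -2, x2 = 4, x3 = 5, x4 = 3, x5 = -5

Row-reduce the augmented matrix:
R1 ← R1 / (-20).
R2 ← R2 − 7·R1.
R3 ← R3 + 3·R1.
R4 ← R4 − 8·R1.
R5 ← R5 − 9·R1.
R6 ← R6 − 20·R1.
R2 ← R2 / (-67/10).
R1 ← R1 − 1/10·R2.
R3 ← R3 + 67/10·R2.
R4 ← R4 − 26/5·R2.
R5 ← R5 + 179/10·R2.
R6 ← R6 − 17·R2.
Swap R3 and R4.
R3 ← R3 / (-1777/67).
R1 ← R1 + 20/67·R3.
R2 ← R2 − 200/67·R3.
R5 ← R5 − 3714/67·R3.
R6 ← R6 + 2864/67·R3.
Swap R4 and R5.
R4 ← R4 / (-8978/1777).
R1 ← R1 − 678/1777·R4.
R2 ← R2 − 328/1777·R4.
R3 ← R3 + 1105/1777·R4.
R6 ← R6 + 18060/1777·R4.
Swap R5 and R6.
R5 ← R5 / (630414/4489).
R1 ← R1 + 16019/4489·R5.
R2 ← R2 + 23428/4489·R5.
R3 ← R3 − 97635/8978·R5.
R4 ← R4 − 136699/8978·R5.
R6 reduces to 0 = 0, so the extra equation is consistent.
Reading off the reduced rows gives x1 = -2, x2 = 4, x3 = 5, x4 = 3, x5 = -5.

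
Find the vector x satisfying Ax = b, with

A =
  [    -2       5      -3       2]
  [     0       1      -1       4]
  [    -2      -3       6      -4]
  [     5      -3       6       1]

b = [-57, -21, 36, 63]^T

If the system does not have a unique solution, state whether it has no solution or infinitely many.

Row-reduce the augmented matrix:
R1 ← R1 / (-2).
R3 ← R3 + 2·R1.
R4 ← R4 − 5·R1.
R1 ← R1 + 5/2·R2.
R3 ← R3 + 8·R2.
R4 ← R4 − 19/2·R2.
R1 ← R1 + 1·R3.
R2 ← R2 + 1·R3.
R4 ← R4 − 8·R3.
R4 ← R4 / (-240).
R1 ← R1 − 35·R4.
R2 ← R2 − 30·R4.
R3 ← R3 − 26·R4.
Reading off the reduced rows gives x_1 = 6, x_2 = -6, x_3 = 3, x_4 = -3.

x_1 = 6, x_2 = -6, x_3 = 3, x_4 = -3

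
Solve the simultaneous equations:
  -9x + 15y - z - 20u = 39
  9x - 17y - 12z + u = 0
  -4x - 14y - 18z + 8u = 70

infinitely many solutions

Row-reduce:
R1 ← R1 / (-9).
R2 ← R2 − 9·R1.
R3 ← R3 + 4·R1.
R2 ← R2 / (-2).
R1 ← R1 + 5/3·R2.
R3 ← R3 + 62/3·R2.
R3 ← R3 / (1051/9).
R1 ← R1 − 197/18·R3.
R2 ← R2 − 13/2·R3.
Rank is 3 with 4 unknowns, leaving u free.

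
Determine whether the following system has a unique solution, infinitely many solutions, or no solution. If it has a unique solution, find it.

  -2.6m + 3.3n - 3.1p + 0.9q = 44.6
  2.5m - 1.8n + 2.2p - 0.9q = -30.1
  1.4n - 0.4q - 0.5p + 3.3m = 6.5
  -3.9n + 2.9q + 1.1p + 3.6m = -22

m = -1, n = 6, p = -6, q = 4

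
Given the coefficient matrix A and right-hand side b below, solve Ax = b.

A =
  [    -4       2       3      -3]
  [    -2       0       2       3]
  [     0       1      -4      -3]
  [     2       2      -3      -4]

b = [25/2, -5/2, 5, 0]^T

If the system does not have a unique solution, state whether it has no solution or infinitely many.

Row-reduce the augmented matrix:
R1 ← R1 / (-4).
R2 ← R2 + 2·R1.
R4 ← R4 − 2·R1.
R2 ← R2 / (-1).
R1 ← R1 + 1/2·R2.
R3 ← R3 − 1·R2.
R4 ← R4 − 3·R2.
R3 ← R3 / (-7/2).
R1 ← R1 + 1·R3.
R2 ← R2 + 1/2·R3.
R4 ← R4 / (8).
R1 ← R1 + 27/14·R4.
R2 ← R2 + 33/7·R4.
R3 ← R3 + 3/7·R4.
Reading off the reduced rows gives x_1 = -5/2, x_2 = -5/2, x_3 = 0, x_4 = -5/2.

x_1 = -5/2, x_2 = -5/2, x_3 = 0, x_4 = -5/2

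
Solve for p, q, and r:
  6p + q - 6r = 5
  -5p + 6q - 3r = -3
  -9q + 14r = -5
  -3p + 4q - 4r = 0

Row-reduce the augmented matrix:
R1 ← R1 / (6).
R2 ← R2 + 5·R1.
R4 ← R4 + 3·R1.
R2 ← R2 / (41/6).
R1 ← R1 − 1/6·R2.
R3 ← R3 + 9·R2.
R4 ← R4 − 9/2·R2.
R3 ← R3 / (142/41).
R1 ← R1 + 33/41·R3.
R2 ← R2 + 48/41·R3.
R4 ← R4 + 71/41·R3.
R4 reduces to 0 = 0, so the extra equation is consistent.
Reading off the reduced rows gives p = 0, q = -1, r = -1.

p = 0, q = -1, r = -1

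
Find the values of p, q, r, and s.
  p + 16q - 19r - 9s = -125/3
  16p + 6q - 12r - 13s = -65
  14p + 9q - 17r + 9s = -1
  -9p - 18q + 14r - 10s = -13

p = -1, q = 1/3, r = 1, s = 3

Row-reduce the augmented matrix:
R2 ← R2 − 16·R1.
R3 ← R3 − 14·R1.
R4 ← R4 + 9·R1.
R2 ← R2 / (-250).
R1 ← R1 − 16·R2.
R3 ← R3 + 215·R2.
R4 ← R4 − 126·R2.
R3 ← R3 / (-53/25).
R1 ← R1 + 39/125·R3.
R2 ← R2 + 146/125·R3.
R4 ← R4 + 1229/125·R3.
R4 ← R4 / (-68149/530).
R1 ← R1 + 2069/530·R4.
R2 ← R2 + 6801/530·R4.
R3 ← R3 + 1117/106·R4.
Reading off the reduced rows gives p = -1, q = 1/3, r = 1, s = 3.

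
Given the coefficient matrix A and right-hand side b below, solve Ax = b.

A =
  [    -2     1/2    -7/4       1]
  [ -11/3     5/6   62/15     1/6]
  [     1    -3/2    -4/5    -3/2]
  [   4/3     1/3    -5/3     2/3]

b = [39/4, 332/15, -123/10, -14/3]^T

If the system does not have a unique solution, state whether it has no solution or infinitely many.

Row-reduce:
R1 ← R1 / (-2).
R2 ← R2 + 11/3·R1.
R3 ← R3 − 1·R1.
R4 ← R4 − 4/3·R1.
R2 ← R2 / (-1/12).
R1 ← R1 + 1/4·R2.
R3 ← R3 + 5/4·R2.
R4 ← R4 − 2/3·R2.
R3 ← R3 / (-559/5).
R1 ← R1 + 423/20·R3.
R2 ← R2 + 881/10·R3.
R4 ← R4 − 559/10·R3.
Row 4 reduces to 0 = 1/4, a contradiction. The system is inconsistent.

no solution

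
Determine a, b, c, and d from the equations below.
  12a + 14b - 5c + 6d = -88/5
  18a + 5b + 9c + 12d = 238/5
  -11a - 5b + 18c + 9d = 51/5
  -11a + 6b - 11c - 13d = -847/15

a = 3, b = -12/5, c = 12/5, d = -4/3

Row-reduce the augmented matrix:
R1 ← R1 / (12).
R2 ← R2 − 18·R1.
R3 ← R3 + 11·R1.
R4 ← R4 + 11·R1.
R2 ← R2 / (-16).
R1 ← R1 − 7/6·R2.
R3 ← R3 − 47/6·R2.
R4 ← R4 − 113/6·R2.
R3 ← R3 / (4127/192).
R1 ← R1 − 151/192·R3.
R2 ← R2 + 33/32·R3.
R4 ← R4 − 737/192·R3.
R4 ← R4 / (-28148/4127).
R1 ← R1 − 555/4127·R4.
R2 ← R2 − 2388/4127·R4.
R3 ← R3 − 3066/4127·R4.
Reading off the reduced rows gives a = 3, b = -12/5, c = 12/5, d = -4/3.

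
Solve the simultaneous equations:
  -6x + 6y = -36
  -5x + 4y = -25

x = 1, y = -5

Row-reduce the augmented matrix:
R1 ← R1 / (-6).
R2 ← R2 + 5·R1.
R2 ← R2 / (-1).
R1 ← R1 + 1·R2.
Reading off the reduced rows gives x = 1, y = -5.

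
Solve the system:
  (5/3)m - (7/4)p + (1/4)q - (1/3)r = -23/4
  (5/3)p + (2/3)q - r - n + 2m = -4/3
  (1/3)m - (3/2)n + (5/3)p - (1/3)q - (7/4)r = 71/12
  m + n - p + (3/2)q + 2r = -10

infinitely many solutions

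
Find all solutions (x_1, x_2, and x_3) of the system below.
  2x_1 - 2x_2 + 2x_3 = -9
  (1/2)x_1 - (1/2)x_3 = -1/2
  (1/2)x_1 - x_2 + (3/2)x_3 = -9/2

Row-reduce:
R1 ← R1 / (2).
R2 ← R2 − 1/2·R1.
R3 ← R3 − 1/2·R1.
R2 ← R2 / (1/2).
R1 ← R1 + 1·R2.
R3 ← R3 + 1/2·R2.
Row 3 reduces to 0 = -1/2, a contradiction. The system is inconsistent.

no solution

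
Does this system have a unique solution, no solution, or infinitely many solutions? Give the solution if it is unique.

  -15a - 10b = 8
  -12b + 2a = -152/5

Row-reduce the augmented matrix:
R1 ← R1 / (-15).
R2 ← R2 − 2·R1.
R2 ← R2 / (-40/3).
R1 ← R1 − 2/3·R2.
Reading off the reduced rows gives a = -2, b = 11/5.

a = -2, b = 11/5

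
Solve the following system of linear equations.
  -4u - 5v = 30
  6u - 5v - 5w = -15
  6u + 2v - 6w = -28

u = -5, v = -2, w = -1

Row-reduce the augmented matrix:
R1 ← R1 / (-4).
R2 ← R2 − 6·R1.
R3 ← R3 − 6·R1.
R2 ← R2 / (-25/2).
R1 ← R1 − 5/4·R2.
R3 ← R3 + 11/2·R2.
R3 ← R3 / (-19/5).
R1 ← R1 + 1/2·R3.
R2 ← R2 − 2/5·R3.
Reading off the reduced rows gives u = -5, v = -2, w = -1.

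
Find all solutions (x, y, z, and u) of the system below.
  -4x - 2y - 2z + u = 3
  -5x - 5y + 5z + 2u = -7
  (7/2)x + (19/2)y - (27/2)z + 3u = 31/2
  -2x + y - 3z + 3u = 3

Row-reduce:
R1 ← R1 / (-4).
R2 ← R2 + 5·R1.
R3 ← R3 − 7/2·R1.
R4 ← R4 + 2·R1.
R2 ← R2 / (-5/2).
R1 ← R1 − 1/2·R2.
R3 ← R3 − 31/4·R2.
R4 ← R4 − 2·R2.
R3 ← R3 / (8).
R1 ← R1 − 2·R3.
R2 ← R2 + 3·R3.
R4 ← R4 − 4·R3.
Row 4 reduces to 0 = 1/2, a contradiction. The system is inconsistent.

no solution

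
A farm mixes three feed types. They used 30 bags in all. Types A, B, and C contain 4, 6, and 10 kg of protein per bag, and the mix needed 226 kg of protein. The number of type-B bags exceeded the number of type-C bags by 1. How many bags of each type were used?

type-A bags: 3, type-B bags: 14, type-C bags: 13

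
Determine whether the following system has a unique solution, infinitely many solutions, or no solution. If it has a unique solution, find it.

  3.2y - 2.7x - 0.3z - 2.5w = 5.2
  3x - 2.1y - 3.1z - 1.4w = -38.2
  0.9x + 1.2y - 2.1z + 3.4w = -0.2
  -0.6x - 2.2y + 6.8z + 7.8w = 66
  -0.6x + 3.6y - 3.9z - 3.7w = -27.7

Row-reduce the augmented matrix:
R1 ← R1 / (-27/10).
R2 ← R2 − 3·R1.
R3 ← R3 − 9/10·R1.
R4 ← R4 + 3/5·R1.
R5 ← R5 + 3/5·R1.
R2 ← R2 / (131/90).
R1 ← R1 + 32/27·R2.
R3 ← R3 − 34/15·R2.
R4 ← R4 + 131/45·R2.
R5 ← R5 − 26/9·R2.
R3 ← R3 / (2061/655).
R1 ← R1 + 1055/393·R3.
R2 ← R2 + 309/131·R3.
R5 ← R5 − 781/262·R3.
Swap R4 and R5.
R4 ← R4 / (-142109/41220).
R1 ← R1 − 65099/12366·R4.
R2 ← R2 − 5401/1374·R4.
R3 ← R3 − 11885/4122·R4.
R5 reduces to 0 = 0, so the extra equation is consistent.
Reading off the reduced rows gives x = -5, y = 1, z = 5, w = 4.

x = -5, y = 1, z = 5, w = 4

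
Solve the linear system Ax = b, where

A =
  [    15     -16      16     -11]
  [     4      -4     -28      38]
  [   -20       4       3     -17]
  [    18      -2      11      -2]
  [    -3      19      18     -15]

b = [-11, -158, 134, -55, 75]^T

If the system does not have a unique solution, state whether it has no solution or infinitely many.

x_1 = -4, x_2 = 0, x_3 = 1, x_4 = -3

Row-reduce the augmented matrix:
R1 ← R1 / (15).
R2 ← R2 − 4·R1.
R3 ← R3 + 20·R1.
R4 ← R4 − 18·R1.
R5 ← R5 + 3·R1.
R2 ← R2 / (4/15).
R1 ← R1 + 16/15·R2.
R3 ← R3 + 52/3·R2.
R4 ← R4 − 86/5·R2.
R5 ← R5 − 79/5·R2.
R3 ← R3 / (-2073).
R1 ← R1 + 128·R3.
R2 ← R2 + 121·R3.
R4 ← R4 − 2073·R3.
R5 ← R5 − 1933·R3.
Swap R4 and R5.
R4 ← R4 / (37109/4146).
R1 ← R1 − 1387/2073·R4.
R2 ← R2 − 193/4146·R4.
R3 ← R3 + 2629/2073·R4.
R5 reduces to 0 = 0, so the extra equation is consistent.
Reading off the reduced rows gives x_1 = -4, x_2 = 0, x_3 = 1, x_4 = -3.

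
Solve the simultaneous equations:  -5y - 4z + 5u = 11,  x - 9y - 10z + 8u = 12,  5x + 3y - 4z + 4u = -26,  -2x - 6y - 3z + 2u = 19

Row-reduce:
Swap R1 and R2.
R3 ← R3 − 5·R1.
R4 ← R4 + 2·R1.
R2 ← R2 / (-5).
R1 ← R1 + 9·R2.
R3 ← R3 − 48·R2.
R4 ← R4 + 24·R2.
R3 ← R3 / (38/5).
R1 ← R1 + 14/5·R3.
R2 ← R2 − 4/5·R3.
R4 ← R4 + 19/5·R3.
Rank is 3 with 4 unknowns, leaving u free.

infinitely many solutions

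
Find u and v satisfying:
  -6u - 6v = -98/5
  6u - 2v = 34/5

u = 5/3, v = 8/5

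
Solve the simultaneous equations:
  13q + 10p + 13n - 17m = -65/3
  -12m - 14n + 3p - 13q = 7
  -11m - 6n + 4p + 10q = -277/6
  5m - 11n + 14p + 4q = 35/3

Row-reduce the augmented matrix:
R1 ← R1 / (-17).
R2 ← R2 + 12·R1.
R3 ← R3 + 11·R1.
R4 ← R4 − 5·R1.
R2 ← R2 / (-394/17).
R1 ← R1 + 13/17·R2.
R3 ← R3 + 245/17·R2.
R4 ← R4 + 122/17·R2.
R3 ← R3 / (21/394).
R1 ← R1 + 179/394·R3.
R2 ← R2 − 69/394·R3.
R4 ← R4 − 3585/197·R3.
R4 ← R4 / (-36651/7).
R1 ← R1 − 2752/21·R4.
R2 ← R2 + 347/7·R4.
R3 ← R3 − 6059/21·R4.
Reading off the reduced rows gives m = 3/2, n = 3/2, p = 7/3, q = -3.

m = 3/2, n = 3/2, p = 7/3, q = -3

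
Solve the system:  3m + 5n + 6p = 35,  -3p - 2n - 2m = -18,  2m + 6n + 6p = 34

infinitely many solutions

Row-reduce:
R1 ← R1 / (3).
R2 ← R2 + 2·R1.
R3 ← R3 − 2·R1.
R2 ← R2 / (4/3).
R1 ← R1 − 5/3·R2.
R3 ← R3 − 8/3·R2.
Rank is 2 with 3 unknowns, leaving p free.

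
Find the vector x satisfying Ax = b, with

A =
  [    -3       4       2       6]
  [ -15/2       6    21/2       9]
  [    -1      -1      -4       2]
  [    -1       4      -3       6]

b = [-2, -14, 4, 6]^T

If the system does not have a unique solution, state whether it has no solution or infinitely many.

Row-reduce:
R1 ← R1 / (-3).
R2 ← R2 + 15/2·R1.
R3 ← R3 + 1·R1.
R4 ← R4 + 1·R1.
R2 ← R2 / (-4).
R1 ← R1 + 4/3·R2.
R3 ← R3 + 7/3·R2.
R4 ← R4 − 8/3·R2.
R3 ← R3 / (-63/8).
R1 ← R1 + 5/2·R3.
R2 ← R2 + 11/8·R3.
Row 4 reduces to 0 = 2/3, a contradiction. The system is inconsistent.

no solution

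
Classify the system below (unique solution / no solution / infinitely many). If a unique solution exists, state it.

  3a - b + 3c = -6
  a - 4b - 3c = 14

infinitely many solutions

Row-reduce:
R1 ← R1 / (3).
R2 ← R2 − 1·R1.
R2 ← R2 / (-11/3).
R1 ← R1 + 1/3·R2.
Rank is 2 with 3 unknowns, leaving c free.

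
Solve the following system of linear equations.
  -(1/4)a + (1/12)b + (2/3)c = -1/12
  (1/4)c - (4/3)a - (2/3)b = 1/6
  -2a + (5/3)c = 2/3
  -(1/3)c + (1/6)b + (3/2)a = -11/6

Row-reduce:
R1 ← R1 / (-1/4).
R2 ← R2 + 4/3·R1.
R3 ← R3 + 2·R1.
R4 ← R4 − 3/2·R1.
R2 ← R2 / (-10/9).
R1 ← R1 + 1/3·R2.
R3 ← R3 + 2/3·R2.
R4 ← R4 − 2/3·R2.
R3 ← R3 / (-101/60).
R1 ← R1 + 67/40·R3.
R2 ← R2 − 119/40·R3.
R4 ← R4 − 101/60·R3.
Row 4 reduces to 0 = -1, a contradiction. The system is inconsistent.

no solution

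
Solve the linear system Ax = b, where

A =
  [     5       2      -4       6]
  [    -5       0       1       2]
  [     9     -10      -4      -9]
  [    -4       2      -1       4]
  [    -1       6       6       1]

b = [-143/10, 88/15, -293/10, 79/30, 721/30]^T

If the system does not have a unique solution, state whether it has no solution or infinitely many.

Row-reduce the augmented matrix:
R1 ← R1 / (5).
R2 ← R2 + 5·R1.
R3 ← R3 − 9·R1.
R4 ← R4 + 4·R1.
R5 ← R5 + 1·R1.
R2 ← R2 / (2).
R1 ← R1 − 2/5·R2.
R3 ← R3 + 68/5·R2.
R4 ← R4 − 18/5·R2.
R5 ← R5 − 32/5·R2.
R3 ← R3 / (-86/5).
R1 ← R1 + 1/5·R3.
R2 ← R2 + 3/2·R3.
R4 ← R4 − 6/5·R3.
R5 ← R5 − 74/5·R3.
R4 ← R4 / (-137/43).
R1 ← R1 + 69/86·R4.
R2 ← R2 − 169/172·R4.
R3 ← R3 + 173/86·R4.
R5 ← R5 − 274/43·R4.
R5 reduces to 0 = 0, so the extra equation is consistent.
Reading off the reduced rows gives x_1 = -1, x_2 = 7/4, x_3 = 11/5, x_4 = -2/3.

x_1 = -1, x_2 = 7/4, x_3 = 11/5, x_4 = -2/3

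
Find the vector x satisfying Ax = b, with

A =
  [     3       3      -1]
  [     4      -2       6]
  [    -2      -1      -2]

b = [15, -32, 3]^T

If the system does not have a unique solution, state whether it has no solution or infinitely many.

Row-reduce the augmented matrix:
R1 ← R1 / (3).
R2 ← R2 − 4·R1.
R3 ← R3 + 2·R1.
R2 ← R2 / (-6).
R1 ← R1 − 1·R2.
R3 ← R3 − 1·R2.
R3 ← R3 / (-13/9).
R1 ← R1 − 8/9·R3.
R2 ← R2 + 11/9·R3.
Reading off the reduced rows gives x_1 = -1, x_2 = 5, x_3 = -3.

x_1 = -1, x_2 = 5, x_3 = -3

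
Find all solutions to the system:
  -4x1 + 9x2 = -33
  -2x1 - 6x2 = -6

x1 = 6, x2 = -1

Row-reduce the augmented matrix:
R1 ← R1 / (-4).
R2 ← R2 + 2·R1.
R2 ← R2 / (-21/2).
R1 ← R1 + 9/4·R2.
Reading off the reduced rows gives x1 = 6, x2 = -1.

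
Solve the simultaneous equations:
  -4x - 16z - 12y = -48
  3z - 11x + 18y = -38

infinitely many solutions

Row-reduce:
R1 ← R1 / (-4).
R2 ← R2 + 11·R1.
R2 ← R2 / (51).
R1 ← R1 − 3·R2.
Rank is 2 with 3 unknowns, leaving z free.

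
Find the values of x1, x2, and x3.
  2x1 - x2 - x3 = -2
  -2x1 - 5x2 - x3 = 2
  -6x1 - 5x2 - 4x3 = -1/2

Row-reduce the augmented matrix:
R1 ← R1 / (2).
R2 ← R2 + 2·R1.
R3 ← R3 + 6·R1.
R2 ← R2 / (-6).
R1 ← R1 + 1/2·R2.
R3 ← R3 + 8·R2.
R3 ← R3 / (-13/3).
R1 ← R1 + 1/3·R3.
R2 ← R2 − 1/3·R3.
Reading off the reduced rows gives x1 = -1/2, x2 = -1/2, x3 = 3/2.

x1 = -1/2, x2 = -1/2, x3 = 3/2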